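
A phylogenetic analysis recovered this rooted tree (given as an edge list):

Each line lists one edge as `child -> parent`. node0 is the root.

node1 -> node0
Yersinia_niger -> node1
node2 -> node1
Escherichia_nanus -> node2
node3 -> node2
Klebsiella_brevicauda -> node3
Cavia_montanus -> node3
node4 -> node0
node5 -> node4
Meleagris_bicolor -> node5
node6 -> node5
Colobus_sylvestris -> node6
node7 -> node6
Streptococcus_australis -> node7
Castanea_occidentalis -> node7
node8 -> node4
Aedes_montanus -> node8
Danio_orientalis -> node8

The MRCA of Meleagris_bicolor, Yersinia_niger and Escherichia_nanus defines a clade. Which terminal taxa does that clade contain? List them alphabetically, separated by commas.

Tracing Meleagris_bicolor: it sits inside (Meleagris_bicolor,(Colobus_sylvestris,(Streptococcus_australis,Castanea_occidentalis))).
Tracing Yersinia_niger: it sits inside (Yersinia_niger,(Escherichia_nanus,(Klebsiella_brevicauda,Cavia_montanus))).
Tracing Escherichia_nanus: it sits inside (Escherichia_nanus,(Klebsiella_brevicauda,Cavia_montanus)).
The smallest clade enclosing all 3 is the whole tree (their MRCA is the root), so the answer is all 10 tips in alphabetical order.

Aedes_montanus, Castanea_occidentalis, Cavia_montanus, Colobus_sylvestris, Danio_orientalis, Escherichia_nanus, Klebsiella_brevicauda, Meleagris_bicolor, Streptococcus_australis, Yersinia_niger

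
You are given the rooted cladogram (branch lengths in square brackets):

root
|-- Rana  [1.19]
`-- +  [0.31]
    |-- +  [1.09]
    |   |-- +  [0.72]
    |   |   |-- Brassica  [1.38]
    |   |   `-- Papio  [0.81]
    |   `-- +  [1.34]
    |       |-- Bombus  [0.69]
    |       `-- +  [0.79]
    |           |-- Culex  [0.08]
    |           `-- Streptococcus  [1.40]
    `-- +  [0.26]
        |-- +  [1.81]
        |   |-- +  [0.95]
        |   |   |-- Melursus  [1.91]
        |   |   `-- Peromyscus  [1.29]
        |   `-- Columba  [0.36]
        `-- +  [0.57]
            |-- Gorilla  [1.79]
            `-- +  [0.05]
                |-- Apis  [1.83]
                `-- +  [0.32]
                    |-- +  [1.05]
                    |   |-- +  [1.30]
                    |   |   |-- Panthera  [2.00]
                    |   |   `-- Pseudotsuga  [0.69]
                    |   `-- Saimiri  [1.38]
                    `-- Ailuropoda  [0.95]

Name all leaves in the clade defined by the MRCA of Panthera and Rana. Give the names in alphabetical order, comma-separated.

Tracing Panthera: it sits inside (Panthera,Pseudotsuga).
Tracing Rana: it attaches directly to the root.
The smallest clade enclosing both is the whole tree (their MRCA is the root), so the answer is all 15 tips in alphabetical order.

Ailuropoda, Apis, Bombus, Brassica, Columba, Culex, Gorilla, Melursus, Panthera, Papio, Peromyscus, Pseudotsuga, Rana, Saimiri, Streptococcus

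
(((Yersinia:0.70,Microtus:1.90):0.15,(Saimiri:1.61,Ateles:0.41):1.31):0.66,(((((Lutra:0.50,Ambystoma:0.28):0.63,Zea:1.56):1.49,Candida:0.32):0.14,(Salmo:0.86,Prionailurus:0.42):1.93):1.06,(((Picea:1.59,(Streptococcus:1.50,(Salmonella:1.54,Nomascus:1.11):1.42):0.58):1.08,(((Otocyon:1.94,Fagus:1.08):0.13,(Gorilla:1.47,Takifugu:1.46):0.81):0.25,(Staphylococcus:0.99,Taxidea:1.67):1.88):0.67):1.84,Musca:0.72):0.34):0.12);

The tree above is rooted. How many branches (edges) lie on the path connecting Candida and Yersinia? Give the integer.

7

The MRCA of Candida and Yersinia is the root of the tree.
From Candida up to that node: 4 branches. From Yersinia up to the same node: 3 branches. Total: 4 + 3 = 7.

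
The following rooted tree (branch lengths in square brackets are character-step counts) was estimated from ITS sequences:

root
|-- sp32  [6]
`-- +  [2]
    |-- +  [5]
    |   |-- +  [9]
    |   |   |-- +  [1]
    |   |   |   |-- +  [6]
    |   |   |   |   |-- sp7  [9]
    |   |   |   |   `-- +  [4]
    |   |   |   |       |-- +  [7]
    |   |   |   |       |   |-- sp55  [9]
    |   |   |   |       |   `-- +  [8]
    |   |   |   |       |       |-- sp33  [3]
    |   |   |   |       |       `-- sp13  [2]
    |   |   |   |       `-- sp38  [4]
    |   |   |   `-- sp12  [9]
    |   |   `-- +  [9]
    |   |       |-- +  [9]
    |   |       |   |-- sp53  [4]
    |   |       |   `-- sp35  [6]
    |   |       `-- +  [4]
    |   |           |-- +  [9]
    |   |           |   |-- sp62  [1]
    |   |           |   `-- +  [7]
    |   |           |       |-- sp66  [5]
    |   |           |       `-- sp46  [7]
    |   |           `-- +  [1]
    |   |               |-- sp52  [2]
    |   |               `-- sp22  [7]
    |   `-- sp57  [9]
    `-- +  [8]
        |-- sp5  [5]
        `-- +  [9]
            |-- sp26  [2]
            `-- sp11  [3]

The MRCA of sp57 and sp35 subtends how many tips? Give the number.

The MRCA of sp57 and sp35 is the node subtending ((((sp7,((sp55,(sp33,sp13)),sp38)),sp12),((sp53,sp35),((sp62,(sp66,sp46)),(sp52,sp22)))),sp57).
That clade contains 14 terminal taxa: sp12, sp13, sp22, sp33, sp35, sp38, sp46, sp52, sp53, sp55, sp57, sp62, sp66, sp7.

14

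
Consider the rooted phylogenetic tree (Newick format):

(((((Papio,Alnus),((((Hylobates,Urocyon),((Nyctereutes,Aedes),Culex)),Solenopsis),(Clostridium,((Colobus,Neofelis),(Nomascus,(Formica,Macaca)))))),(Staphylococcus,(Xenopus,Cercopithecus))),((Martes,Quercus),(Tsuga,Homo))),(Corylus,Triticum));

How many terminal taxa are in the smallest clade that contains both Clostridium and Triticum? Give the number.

23

The MRCA of Clostridium and Triticum is the root, so the clade is the entire tree.
That clade contains 23 terminal taxa: Aedes, Alnus, Cercopithecus, Clostridium, Colobus, Corylus, Culex, Formica, Homo, Hylobates, Macaca, Martes, Neofelis, Nomascus, Nyctereutes, Papio, Quercus, Solenopsis, Staphylococcus, Triticum, Tsuga, Urocyon, Xenopus.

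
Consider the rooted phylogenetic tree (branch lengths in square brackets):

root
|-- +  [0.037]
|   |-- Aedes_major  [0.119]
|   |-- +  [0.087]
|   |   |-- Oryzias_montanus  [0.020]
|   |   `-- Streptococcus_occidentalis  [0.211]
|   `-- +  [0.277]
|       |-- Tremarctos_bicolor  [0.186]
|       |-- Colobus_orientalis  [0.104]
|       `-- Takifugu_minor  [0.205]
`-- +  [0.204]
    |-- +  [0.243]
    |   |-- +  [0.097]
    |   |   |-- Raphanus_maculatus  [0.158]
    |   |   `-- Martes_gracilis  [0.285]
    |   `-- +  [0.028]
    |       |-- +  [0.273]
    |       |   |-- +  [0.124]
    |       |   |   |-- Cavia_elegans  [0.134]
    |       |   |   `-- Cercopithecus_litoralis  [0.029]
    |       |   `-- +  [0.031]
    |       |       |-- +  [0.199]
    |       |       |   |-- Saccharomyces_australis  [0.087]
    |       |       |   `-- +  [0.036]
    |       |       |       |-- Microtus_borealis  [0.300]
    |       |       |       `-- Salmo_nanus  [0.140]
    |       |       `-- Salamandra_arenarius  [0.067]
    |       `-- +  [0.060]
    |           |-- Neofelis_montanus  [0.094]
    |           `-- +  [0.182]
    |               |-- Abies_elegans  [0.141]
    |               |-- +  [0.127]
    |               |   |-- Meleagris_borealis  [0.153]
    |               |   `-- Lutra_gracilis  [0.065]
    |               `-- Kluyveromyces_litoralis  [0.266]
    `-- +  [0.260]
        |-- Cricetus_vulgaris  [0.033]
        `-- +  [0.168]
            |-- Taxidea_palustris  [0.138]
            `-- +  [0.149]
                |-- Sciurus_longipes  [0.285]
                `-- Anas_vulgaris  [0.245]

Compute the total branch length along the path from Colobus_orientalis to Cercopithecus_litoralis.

The path runs Colobus_orientalis → … → MRCA → … → Cercopithecus_litoralis; the MRCA is the root of the tree.
Branch lengths along that path: 0.104 + 0.277 + 0.037 + 0.204 + 0.243 + 0.028 + 0.273 + 0.124 + 0.029 = 1.319.

1.319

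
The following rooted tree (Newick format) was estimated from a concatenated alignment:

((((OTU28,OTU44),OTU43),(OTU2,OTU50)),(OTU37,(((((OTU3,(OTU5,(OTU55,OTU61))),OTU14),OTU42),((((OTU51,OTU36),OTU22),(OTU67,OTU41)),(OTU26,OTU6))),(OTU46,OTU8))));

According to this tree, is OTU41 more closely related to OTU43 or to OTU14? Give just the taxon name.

OTU14

The MRCA of OTU41 and OTU14 subtends ((((OTU3,(OTU5,(OTU55,OTU61))),OTU14),OTU42),((((OTU51,OTU36),OTU22),(OTU67,OTU41)),(OTU26,OTU6))) (13 taxa).
The MRCA of OTU41 and OTU43 is the root, subtending the entire tree (21 taxa).
The first is nested inside the second, so OTU41 shares a more recent common ancestor with OTU14.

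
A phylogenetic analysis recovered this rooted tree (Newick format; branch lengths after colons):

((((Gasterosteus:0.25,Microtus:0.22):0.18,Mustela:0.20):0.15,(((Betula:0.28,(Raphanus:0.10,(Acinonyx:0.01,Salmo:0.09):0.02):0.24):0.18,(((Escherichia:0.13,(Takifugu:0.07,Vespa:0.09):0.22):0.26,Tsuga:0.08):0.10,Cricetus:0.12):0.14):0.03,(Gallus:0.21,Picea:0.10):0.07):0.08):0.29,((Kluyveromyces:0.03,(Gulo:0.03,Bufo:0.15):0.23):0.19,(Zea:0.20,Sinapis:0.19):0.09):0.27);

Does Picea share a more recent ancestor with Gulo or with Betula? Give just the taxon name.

The MRCA of Picea and Betula subtends (((Betula,(Raphanus,(Acinonyx,Salmo))),(((Escherichia,(Takifugu,Vespa)),Tsuga),Cricetus)),(Gallus,Picea)) (11 taxa).
The MRCA of Picea and Gulo is the root, subtending the entire tree (19 taxa).
The first is nested inside the second, so Picea shares a more recent common ancestor with Betula.

Betula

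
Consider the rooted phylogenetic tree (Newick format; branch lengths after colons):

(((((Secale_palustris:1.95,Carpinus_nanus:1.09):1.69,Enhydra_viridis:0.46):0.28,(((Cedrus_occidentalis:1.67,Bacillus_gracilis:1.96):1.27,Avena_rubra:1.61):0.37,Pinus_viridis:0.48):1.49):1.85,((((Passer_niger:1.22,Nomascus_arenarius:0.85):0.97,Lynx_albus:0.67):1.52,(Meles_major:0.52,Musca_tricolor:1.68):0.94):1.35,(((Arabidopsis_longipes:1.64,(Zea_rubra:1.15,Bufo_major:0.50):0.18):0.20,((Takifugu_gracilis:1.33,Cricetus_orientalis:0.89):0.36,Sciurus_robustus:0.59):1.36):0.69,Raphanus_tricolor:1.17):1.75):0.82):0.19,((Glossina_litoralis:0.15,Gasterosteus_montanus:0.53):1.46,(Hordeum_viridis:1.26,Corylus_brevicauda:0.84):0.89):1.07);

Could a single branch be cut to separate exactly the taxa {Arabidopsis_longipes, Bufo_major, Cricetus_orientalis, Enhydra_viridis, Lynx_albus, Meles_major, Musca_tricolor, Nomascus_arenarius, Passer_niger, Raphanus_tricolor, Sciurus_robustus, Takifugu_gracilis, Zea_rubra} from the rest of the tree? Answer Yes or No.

The MRCA of the listed taxa subtends ((((Secale_palustris,Carpinus_nanus),Enhydra_viridis),(((Cedrus_occidentalis,Bacillus_gracilis),Avena_rubra),Pinus_viridis)),((((Passer_niger,Nomascus_arenarius),Lynx_albus),(Meles_major,Musca_tricolor)),(((Arabidopsis_longipes,(Zea_rubra,Bufo_major)),((Takifugu_gracilis,Cricetus_orientalis),Sciurus_robustus)),Raphanus_tricolor))).
That clade also contains Avena_rubra, Bacillus_gracilis, Carpinus_nanus, Cedrus_occidentalis, Pinus_viridis, Secale_palustris, which are not in the proposed group, so the group is not monophyletic.

No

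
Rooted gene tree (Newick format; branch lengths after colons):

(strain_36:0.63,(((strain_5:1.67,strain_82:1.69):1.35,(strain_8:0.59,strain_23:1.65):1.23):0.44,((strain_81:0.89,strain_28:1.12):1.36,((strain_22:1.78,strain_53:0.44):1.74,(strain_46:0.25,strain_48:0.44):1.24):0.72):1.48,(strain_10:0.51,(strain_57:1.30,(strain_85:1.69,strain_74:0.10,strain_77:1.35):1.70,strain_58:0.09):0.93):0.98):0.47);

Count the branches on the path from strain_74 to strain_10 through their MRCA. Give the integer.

The MRCA of strain_74 and strain_10 is the node subtending (strain_10,(strain_57,(strain_85,strain_74,strain_77),strain_58)).
From strain_74 up to that node: 3 branches. From strain_10 up to the same node: 1 branch. Total: 3 + 1 = 4.

4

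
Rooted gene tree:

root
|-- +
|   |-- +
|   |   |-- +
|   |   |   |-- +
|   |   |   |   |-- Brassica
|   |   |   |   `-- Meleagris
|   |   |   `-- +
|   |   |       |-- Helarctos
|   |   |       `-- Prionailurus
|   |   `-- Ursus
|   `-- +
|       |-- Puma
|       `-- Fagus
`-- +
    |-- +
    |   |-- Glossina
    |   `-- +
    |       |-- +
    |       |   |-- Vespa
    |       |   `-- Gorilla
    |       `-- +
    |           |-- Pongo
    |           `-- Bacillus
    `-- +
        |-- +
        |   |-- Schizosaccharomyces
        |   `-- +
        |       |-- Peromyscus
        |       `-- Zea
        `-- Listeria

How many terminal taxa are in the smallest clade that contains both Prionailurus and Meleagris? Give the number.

4

The MRCA of Prionailurus and Meleagris is the node subtending ((Brassica,Meleagris),(Helarctos,Prionailurus)).
That clade contains 4 terminal taxa: Brassica, Helarctos, Meleagris, Prionailurus.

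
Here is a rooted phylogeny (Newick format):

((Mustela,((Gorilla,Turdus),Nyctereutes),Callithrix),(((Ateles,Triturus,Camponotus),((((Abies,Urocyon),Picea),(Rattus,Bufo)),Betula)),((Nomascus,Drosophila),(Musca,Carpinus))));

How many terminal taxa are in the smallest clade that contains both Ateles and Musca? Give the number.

The MRCA of Ateles and Musca is the node subtending (((Ateles,Triturus,Camponotus),((((Abies,Urocyon),Picea),(Rattus,Bufo)),Betula)),((Nomascus,Drosophila),(Musca,Carpinus))).
That clade contains 13 terminal taxa: Abies, Ateles, Betula, Bufo, Camponotus, Carpinus, Drosophila, Musca, Nomascus, Picea, Rattus, Triturus, Urocyon.

13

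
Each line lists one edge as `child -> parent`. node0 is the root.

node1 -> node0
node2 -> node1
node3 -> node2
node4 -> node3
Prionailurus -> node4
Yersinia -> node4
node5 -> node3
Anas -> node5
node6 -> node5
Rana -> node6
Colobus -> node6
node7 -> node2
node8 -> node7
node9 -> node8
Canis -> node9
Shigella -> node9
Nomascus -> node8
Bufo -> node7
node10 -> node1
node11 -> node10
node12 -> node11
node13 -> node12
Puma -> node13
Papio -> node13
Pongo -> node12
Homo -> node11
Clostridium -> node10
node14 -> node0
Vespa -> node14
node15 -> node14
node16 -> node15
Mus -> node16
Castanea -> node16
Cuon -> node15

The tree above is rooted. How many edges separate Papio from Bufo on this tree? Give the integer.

8

The MRCA of Papio and Bufo is the node subtending ((((Prionailurus,Yersinia),(Anas,(Rana,Colobus))),(((Canis,Shigella),Nomascus),Bufo)),((((Puma,Papio),Pongo),Homo),Clostridium)).
From Papio up to that node: 5 branches. From Bufo up to the same node: 3 branches. Total: 5 + 3 = 8.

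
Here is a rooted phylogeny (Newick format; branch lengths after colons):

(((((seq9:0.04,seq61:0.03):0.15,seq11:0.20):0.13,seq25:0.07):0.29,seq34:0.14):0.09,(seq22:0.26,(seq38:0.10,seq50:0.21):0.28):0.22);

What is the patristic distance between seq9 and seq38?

The path runs seq9 → … → MRCA → … → seq38; the MRCA is the root of the tree.
Branch lengths along that path: 0.04 + 0.15 + 0.13 + 0.29 + 0.09 + 0.22 + 0.28 + 0.10 = 1.30.

1.30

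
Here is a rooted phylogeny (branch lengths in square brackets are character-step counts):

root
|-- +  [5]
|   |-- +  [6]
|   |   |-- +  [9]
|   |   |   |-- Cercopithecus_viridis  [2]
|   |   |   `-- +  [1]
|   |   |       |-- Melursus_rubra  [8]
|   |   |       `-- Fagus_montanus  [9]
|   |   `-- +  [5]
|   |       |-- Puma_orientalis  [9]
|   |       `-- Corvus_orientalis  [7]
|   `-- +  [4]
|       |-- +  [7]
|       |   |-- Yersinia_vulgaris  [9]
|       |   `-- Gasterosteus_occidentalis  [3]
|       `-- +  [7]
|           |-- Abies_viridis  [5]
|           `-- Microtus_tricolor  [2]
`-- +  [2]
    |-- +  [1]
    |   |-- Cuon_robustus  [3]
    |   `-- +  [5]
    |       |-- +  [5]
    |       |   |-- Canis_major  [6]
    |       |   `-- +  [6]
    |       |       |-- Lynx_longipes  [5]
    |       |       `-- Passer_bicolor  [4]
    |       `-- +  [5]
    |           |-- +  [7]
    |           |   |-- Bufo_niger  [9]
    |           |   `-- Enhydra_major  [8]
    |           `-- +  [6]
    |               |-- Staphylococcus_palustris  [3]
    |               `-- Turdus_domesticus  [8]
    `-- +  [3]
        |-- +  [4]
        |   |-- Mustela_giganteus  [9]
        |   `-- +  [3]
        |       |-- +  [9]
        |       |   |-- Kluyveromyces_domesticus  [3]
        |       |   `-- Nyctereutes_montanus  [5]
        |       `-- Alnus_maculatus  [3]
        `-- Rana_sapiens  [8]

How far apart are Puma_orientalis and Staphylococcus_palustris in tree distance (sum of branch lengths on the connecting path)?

47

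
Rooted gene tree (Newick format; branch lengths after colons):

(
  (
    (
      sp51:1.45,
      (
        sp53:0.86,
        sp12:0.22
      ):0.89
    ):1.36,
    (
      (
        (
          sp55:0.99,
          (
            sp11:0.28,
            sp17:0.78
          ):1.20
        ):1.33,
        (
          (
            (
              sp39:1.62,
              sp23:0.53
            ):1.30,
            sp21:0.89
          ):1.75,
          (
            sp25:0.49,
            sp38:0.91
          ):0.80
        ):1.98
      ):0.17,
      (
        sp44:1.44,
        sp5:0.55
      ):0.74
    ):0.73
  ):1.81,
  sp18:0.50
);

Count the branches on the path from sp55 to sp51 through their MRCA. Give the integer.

The MRCA of sp55 and sp51 is the node subtending ((sp51,(sp53,sp12)),(((sp55,(sp11,sp17)),(((sp39,sp23),sp21),(sp25,sp38))),(sp44,sp5))).
From sp55 up to that node: 4 branches. From sp51 up to the same node: 2 branches. Total: 4 + 2 = 6.

6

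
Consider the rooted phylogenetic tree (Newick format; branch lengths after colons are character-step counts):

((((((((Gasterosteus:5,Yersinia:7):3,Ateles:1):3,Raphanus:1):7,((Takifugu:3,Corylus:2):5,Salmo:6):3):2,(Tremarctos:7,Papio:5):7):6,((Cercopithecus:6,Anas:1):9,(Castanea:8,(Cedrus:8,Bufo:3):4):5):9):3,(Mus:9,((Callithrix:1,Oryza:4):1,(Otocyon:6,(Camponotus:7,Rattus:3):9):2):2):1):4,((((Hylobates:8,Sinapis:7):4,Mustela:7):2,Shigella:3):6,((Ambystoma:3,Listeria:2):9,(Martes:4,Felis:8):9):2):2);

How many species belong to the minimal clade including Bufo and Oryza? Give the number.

20

The MRCA of Bufo and Oryza is the node subtending (((((((Gasterosteus,Yersinia),Ateles),Raphanus),((Takifugu,Corylus),Salmo)),(Tremarctos,Papio)),((Cercopithecus,Anas),(Castanea,(Cedrus,Bufo)))),(Mus,((Callithrix,Oryza),(Otocyon,(Camponotus,Rattus))))).
That clade contains 20 terminal taxa: Anas, Ateles, Bufo, Callithrix, Camponotus, Castanea, Cedrus, Cercopithecus, Corylus, Gasterosteus, Mus, Oryza, Otocyon, Papio, Raphanus, Rattus, Salmo, Takifugu, Tremarctos, Yersinia.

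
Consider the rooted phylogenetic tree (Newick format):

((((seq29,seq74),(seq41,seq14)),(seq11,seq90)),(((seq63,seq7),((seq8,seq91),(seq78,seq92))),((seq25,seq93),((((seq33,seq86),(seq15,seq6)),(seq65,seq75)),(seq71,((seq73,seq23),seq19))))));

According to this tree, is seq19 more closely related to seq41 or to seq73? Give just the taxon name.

The MRCA of seq19 and seq73 subtends ((seq73,seq23),seq19) (3 taxa).
The MRCA of seq19 and seq41 is the root, subtending the entire tree (24 taxa).
The first is nested inside the second, so seq19 shares a more recent common ancestor with seq73.

seq73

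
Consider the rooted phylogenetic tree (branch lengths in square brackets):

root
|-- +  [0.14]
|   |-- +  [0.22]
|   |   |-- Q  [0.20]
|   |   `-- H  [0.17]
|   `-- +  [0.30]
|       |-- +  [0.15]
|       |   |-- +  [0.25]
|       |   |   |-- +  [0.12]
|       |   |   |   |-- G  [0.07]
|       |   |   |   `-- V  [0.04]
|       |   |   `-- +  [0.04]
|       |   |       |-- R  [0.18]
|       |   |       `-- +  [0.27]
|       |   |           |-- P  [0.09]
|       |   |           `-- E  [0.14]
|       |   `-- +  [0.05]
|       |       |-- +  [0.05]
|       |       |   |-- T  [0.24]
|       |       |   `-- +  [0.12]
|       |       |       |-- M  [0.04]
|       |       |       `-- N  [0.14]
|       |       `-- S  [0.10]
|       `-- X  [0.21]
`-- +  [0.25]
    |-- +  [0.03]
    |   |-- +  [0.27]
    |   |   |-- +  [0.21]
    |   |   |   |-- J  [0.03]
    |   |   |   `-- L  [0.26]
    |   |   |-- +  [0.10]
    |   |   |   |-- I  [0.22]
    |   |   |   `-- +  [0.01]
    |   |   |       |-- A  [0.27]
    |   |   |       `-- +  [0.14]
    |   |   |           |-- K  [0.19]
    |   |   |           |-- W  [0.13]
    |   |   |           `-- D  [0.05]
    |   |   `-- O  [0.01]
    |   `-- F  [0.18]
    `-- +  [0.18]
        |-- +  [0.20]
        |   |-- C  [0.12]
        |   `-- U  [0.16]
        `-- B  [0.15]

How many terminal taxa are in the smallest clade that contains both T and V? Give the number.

9

The MRCA of T and V is the node subtending (((G,V),(R,(P,E))),((T,(M,N)),S)).
That clade contains 9 terminal taxa: E, G, M, N, P, R, S, T, V.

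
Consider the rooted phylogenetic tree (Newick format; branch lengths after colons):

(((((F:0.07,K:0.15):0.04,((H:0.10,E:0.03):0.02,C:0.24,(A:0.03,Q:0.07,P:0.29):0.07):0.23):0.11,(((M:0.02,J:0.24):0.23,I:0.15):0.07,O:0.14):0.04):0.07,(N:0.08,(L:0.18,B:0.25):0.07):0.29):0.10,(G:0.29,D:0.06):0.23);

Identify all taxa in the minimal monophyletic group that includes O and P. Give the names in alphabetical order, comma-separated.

A, C, E, F, H, I, J, K, M, O, P, Q

Tracing O: it sits inside (((M,J),I),O).
Tracing P: it sits inside (A,Q,P).
The smallest clade enclosing both is (((F,K),((H,E),C,(A,Q,P))),(((M,J),I),O)); the answer is its 12 terminal taxa in alphabetical order.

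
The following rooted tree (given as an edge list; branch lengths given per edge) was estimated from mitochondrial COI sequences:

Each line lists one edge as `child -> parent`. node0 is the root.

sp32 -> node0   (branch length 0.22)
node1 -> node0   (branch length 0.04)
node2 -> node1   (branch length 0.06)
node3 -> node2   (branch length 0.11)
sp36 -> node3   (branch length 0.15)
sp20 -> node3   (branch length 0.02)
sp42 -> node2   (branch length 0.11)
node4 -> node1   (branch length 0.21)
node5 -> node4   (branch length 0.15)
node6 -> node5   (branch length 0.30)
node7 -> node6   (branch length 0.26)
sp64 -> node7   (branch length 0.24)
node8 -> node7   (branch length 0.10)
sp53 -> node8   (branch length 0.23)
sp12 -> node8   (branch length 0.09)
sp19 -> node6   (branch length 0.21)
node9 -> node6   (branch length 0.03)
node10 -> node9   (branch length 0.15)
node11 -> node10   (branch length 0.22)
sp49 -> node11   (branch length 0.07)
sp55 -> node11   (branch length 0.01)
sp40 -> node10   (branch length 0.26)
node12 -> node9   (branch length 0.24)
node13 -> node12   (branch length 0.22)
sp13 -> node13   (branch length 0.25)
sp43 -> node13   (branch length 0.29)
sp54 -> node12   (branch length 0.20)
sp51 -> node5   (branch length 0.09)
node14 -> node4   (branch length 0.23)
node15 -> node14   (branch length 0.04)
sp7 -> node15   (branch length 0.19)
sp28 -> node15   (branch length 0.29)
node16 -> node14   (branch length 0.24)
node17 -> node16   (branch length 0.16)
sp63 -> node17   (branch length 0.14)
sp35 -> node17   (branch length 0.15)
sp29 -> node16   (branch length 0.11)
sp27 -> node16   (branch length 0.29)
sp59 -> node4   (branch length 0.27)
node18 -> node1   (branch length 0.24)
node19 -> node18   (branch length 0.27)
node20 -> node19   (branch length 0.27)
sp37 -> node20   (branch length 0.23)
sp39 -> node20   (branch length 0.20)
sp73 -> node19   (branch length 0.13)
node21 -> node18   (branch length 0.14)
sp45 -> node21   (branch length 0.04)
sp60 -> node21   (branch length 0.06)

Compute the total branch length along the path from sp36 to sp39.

1.30

The path runs sp36 → … → MRCA → … → sp39; the MRCA is the node subtending (((sp36,sp20),sp42),((((sp64,(sp53,sp12)),sp19,(((sp49,sp55),sp40),((sp13,sp43),sp54))),sp51),((sp7,sp28),((sp63,sp35),sp29,sp27)),sp59),(((sp37,sp39),sp73),(sp45,sp60))).
Branch lengths along that path: 0.15 + 0.11 + 0.06 + 0.24 + 0.27 + 0.27 + 0.20 = 1.30.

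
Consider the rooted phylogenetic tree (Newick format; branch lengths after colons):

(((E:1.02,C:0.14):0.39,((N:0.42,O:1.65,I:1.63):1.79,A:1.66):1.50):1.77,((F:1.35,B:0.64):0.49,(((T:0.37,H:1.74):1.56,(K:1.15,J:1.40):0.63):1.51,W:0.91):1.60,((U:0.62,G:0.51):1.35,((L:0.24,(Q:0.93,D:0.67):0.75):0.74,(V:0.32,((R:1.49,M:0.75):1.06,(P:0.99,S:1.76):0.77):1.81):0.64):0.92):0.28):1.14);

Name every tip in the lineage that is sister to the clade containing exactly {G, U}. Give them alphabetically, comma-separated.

D, L, M, P, Q, R, S, V

The clade containing exactly {G, U} attaches to the tree at the node subtending ((U,G),((L,(Q,D)),(V,((R,M),(P,S))))).
The other lineage descending from that same node — the sister group — is ((L,(Q,D)),(V,((R,M),(P,S)))); its 8 tips in alphabetical order are the answer.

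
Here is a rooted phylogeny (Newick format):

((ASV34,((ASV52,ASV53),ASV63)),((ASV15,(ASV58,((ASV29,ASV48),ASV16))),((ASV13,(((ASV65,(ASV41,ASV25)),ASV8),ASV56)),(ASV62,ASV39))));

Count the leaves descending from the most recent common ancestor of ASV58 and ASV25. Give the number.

13

The MRCA of ASV58 and ASV25 is the node subtending ((ASV15,(ASV58,((ASV29,ASV48),ASV16))),((ASV13,(((ASV65,(ASV41,ASV25)),ASV8),ASV56)),(ASV62,ASV39))).
That clade contains 13 terminal taxa: ASV13, ASV15, ASV16, ASV25, ASV29, ASV39, ASV41, ASV48, ASV56, ASV58, ASV62, ASV65, ASV8.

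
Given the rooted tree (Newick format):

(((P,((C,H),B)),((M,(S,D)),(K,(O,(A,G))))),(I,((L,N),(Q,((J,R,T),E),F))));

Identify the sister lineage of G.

G attaches to the tree at the node subtending (A,G).
The other lineage descending from that same node — the sister group — is the single tip A.

A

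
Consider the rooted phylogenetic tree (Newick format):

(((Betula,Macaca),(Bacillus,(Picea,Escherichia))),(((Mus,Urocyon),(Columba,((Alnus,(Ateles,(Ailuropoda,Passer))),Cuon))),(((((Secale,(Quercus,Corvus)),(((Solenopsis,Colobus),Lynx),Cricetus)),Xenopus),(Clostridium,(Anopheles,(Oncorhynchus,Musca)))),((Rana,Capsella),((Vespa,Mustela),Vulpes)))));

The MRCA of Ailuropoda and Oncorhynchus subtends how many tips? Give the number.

25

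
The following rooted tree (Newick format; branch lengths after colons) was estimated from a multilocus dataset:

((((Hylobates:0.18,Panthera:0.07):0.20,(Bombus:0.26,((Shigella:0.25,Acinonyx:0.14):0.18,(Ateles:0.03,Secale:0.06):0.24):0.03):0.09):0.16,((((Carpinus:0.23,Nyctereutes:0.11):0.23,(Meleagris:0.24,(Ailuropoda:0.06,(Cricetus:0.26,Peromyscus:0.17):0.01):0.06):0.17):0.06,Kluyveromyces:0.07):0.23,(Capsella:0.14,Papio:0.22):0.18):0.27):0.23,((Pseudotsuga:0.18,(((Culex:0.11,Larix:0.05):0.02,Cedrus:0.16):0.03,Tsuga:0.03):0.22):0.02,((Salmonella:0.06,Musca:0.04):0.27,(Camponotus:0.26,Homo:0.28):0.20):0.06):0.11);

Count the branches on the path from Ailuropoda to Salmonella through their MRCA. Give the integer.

11

The MRCA of Ailuropoda and Salmonella is the root of the tree.
From Ailuropoda up to that node: 7 branches. From Salmonella up to the same node: 4 branches. Total: 7 + 4 = 11.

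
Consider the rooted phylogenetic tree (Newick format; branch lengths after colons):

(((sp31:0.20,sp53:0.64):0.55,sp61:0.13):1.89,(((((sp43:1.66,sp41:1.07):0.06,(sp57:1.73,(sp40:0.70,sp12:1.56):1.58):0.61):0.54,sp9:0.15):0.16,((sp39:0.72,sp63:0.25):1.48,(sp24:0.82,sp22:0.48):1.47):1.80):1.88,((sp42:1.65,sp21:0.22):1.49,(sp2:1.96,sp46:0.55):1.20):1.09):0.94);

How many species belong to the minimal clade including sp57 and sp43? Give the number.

The MRCA of sp57 and sp43 is the node subtending ((sp43,sp41),(sp57,(sp40,sp12))).
That clade contains 5 terminal taxa: sp12, sp40, sp41, sp43, sp57.

5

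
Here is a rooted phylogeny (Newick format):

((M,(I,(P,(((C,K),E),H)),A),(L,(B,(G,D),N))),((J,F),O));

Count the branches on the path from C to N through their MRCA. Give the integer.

The MRCA of C and N is the node subtending (M,(I,(P,(((C,K),E),H)),A),(L,(B,(G,D),N))).
From C up to that node: 6 branches. From N up to the same node: 3 branches. Total: 6 + 3 = 9.

9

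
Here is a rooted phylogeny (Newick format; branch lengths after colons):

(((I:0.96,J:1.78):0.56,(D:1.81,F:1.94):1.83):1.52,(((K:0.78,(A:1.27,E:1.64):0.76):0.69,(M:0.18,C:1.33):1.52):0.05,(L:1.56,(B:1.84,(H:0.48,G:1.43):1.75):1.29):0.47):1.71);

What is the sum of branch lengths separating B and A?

The path runs B → … → MRCA → … → A; the MRCA is the node subtending (((K,(A,E)),(M,C)),(L,(B,(H,G)))).
Branch lengths along that path: 1.84 + 1.29 + 0.47 + 0.05 + 0.69 + 0.76 + 1.27 = 6.37.

6.37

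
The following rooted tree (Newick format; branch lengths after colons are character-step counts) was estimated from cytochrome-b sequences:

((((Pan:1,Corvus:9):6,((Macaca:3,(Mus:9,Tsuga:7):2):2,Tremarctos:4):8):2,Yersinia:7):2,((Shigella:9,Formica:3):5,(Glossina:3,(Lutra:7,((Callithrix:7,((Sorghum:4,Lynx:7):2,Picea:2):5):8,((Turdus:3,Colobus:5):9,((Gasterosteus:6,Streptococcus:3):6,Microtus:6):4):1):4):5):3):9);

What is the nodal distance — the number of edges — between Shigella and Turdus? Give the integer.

8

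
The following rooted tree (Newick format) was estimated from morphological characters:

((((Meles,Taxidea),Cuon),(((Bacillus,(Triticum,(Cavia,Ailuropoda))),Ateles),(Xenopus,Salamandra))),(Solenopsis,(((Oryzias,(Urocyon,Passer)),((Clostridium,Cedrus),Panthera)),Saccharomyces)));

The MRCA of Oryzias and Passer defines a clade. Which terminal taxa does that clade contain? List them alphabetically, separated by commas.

Oryzias, Passer, Urocyon

Tracing Oryzias: it sits inside (Oryzias,(Urocyon,Passer)).
Tracing Passer: it sits inside (Urocyon,Passer).
The smallest clade enclosing both is (Oryzias,(Urocyon,Passer)); the answer is its 3 terminal taxa in alphabetical order.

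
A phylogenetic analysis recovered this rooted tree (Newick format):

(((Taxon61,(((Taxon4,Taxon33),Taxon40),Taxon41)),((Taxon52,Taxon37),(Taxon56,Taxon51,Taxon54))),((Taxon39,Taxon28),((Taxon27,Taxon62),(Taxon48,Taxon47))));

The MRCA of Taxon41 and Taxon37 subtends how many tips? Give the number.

The MRCA of Taxon41 and Taxon37 is the node subtending ((Taxon61,(((Taxon4,Taxon33),Taxon40),Taxon41)),((Taxon52,Taxon37),(Taxon56,Taxon51,Taxon54))).
That clade contains 10 terminal taxa: Taxon33, Taxon37, Taxon4, Taxon40, Taxon41, Taxon51, Taxon52, Taxon54, Taxon56, Taxon61.

10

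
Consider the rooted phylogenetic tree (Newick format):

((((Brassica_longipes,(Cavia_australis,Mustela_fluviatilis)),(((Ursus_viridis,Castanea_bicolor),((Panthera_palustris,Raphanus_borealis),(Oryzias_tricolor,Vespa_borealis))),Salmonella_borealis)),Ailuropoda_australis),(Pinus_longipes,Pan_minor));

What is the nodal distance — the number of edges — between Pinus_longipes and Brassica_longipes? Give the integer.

The MRCA of Pinus_longipes and Brassica_longipes is the root of the tree.
From Pinus_longipes up to that node: 2 branches. From Brassica_longipes up to the same node: 4 branches. Total: 2 + 4 = 6.

6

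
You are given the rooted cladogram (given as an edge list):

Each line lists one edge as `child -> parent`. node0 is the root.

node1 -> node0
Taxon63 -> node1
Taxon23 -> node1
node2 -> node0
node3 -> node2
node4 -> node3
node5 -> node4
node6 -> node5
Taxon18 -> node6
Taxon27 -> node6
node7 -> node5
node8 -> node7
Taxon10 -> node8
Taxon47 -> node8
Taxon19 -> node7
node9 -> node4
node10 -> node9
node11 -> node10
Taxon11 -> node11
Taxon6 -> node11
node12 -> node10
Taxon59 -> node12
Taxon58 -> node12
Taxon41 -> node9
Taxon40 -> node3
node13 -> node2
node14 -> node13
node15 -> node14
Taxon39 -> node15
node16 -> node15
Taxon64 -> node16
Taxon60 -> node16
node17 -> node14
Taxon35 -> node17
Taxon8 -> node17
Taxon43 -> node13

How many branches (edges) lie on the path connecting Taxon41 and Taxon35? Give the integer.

The MRCA of Taxon41 and Taxon35 is the node subtending (((((Taxon18,Taxon27),((Taxon10,Taxon47),Taxon19)),(((Taxon11,Taxon6),(Taxon59,Taxon58)),Taxon41)),Taxon40),(((Taxon39,(Taxon64,Taxon60)),(Taxon35,Taxon8)),Taxon43)).
From Taxon41 up to that node: 4 branches. From Taxon35 up to the same node: 4 branches. Total: 4 + 4 = 8.

8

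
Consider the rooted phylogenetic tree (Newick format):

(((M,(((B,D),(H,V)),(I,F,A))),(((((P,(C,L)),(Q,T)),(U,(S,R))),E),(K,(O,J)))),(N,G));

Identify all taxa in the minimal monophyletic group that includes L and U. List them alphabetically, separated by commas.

C, L, P, Q, R, S, T, U

Tracing L: it sits inside (C,L).
Tracing U: it sits inside (U,(S,R)).
The smallest clade enclosing both is (((P,(C,L)),(Q,T)),(U,(S,R))); the answer is its 8 terminal taxa in alphabetical order.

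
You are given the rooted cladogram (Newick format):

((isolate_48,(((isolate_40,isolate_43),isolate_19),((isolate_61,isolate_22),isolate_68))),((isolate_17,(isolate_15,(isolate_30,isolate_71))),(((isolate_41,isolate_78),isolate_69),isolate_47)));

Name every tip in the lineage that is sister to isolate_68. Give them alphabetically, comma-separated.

isolate_22, isolate_61

isolate_68 attaches to the tree at the node subtending ((isolate_61,isolate_22),isolate_68).
The other lineage descending from that same node — the sister group — is (isolate_61,isolate_22); its 2 tips in alphabetical order are the answer.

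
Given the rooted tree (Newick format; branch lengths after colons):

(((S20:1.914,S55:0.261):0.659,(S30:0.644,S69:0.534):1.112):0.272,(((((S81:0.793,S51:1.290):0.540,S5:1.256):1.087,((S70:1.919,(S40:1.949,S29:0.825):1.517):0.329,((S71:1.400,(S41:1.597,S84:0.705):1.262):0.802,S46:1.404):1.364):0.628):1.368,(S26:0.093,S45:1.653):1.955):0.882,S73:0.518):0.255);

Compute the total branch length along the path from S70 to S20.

The path runs S70 → … → MRCA → … → S20; the MRCA is the root of the tree.
Branch lengths along that path: 1.919 + 0.329 + 0.628 + 1.368 + 0.882 + 0.255 + 0.272 + 0.659 + 1.914 = 8.226.

8.226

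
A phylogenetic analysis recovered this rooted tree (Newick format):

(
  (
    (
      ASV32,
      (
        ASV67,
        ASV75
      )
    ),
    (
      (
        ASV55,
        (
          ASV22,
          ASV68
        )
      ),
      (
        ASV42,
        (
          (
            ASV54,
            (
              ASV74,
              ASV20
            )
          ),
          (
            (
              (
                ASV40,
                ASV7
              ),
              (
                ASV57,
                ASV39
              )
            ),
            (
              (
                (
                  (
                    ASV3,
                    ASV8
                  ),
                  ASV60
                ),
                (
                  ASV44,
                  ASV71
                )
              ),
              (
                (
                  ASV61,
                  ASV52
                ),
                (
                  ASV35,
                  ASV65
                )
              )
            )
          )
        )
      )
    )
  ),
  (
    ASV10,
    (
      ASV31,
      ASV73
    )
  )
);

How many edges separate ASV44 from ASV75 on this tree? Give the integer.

11

The MRCA of ASV44 and ASV75 is the node subtending ((ASV32,(ASV67,ASV75)),((ASV55,(ASV22,ASV68)),(ASV42,((ASV54,(ASV74,ASV20)),(((ASV40,ASV7),(ASV57,ASV39)),((((ASV3,ASV8),ASV60),(ASV44,ASV71)),((ASV61,ASV52),(ASV35,ASV65)))))))).
From ASV44 up to that node: 8 branches. From ASV75 up to the same node: 3 branches. Total: 8 + 3 = 11.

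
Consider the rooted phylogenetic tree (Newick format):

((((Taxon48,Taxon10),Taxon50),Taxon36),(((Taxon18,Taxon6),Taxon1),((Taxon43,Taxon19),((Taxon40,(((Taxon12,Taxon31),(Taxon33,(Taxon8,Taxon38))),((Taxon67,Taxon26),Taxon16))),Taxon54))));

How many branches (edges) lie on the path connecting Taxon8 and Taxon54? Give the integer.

The MRCA of Taxon8 and Taxon54 is the node subtending ((Taxon40,(((Taxon12,Taxon31),(Taxon33,(Taxon8,Taxon38))),((Taxon67,Taxon26),Taxon16))),Taxon54).
From Taxon8 up to that node: 6 branches. From Taxon54 up to the same node: 1 branch. Total: 6 + 1 = 7.

7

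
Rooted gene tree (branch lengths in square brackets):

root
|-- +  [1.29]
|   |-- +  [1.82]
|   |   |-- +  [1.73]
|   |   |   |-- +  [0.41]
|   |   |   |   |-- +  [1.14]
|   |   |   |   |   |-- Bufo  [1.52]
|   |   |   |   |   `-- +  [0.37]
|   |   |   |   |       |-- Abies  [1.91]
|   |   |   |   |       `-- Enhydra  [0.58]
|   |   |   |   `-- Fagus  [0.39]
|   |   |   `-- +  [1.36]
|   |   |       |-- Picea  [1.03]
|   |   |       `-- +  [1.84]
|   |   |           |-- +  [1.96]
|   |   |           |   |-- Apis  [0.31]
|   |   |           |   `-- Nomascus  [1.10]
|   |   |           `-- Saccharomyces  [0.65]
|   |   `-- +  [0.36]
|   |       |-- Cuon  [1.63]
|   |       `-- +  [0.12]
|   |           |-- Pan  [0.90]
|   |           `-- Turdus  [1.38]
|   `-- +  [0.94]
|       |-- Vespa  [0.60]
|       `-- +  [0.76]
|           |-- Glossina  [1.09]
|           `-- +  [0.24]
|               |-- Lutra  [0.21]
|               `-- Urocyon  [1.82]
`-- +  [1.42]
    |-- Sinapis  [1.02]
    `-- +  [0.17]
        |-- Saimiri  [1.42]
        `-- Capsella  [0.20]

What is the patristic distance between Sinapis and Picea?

The path runs Sinapis → … → MRCA → … → Picea; the MRCA is the root of the tree.
Branch lengths along that path: 1.02 + 1.42 + 1.29 + 1.82 + 1.73 + 1.36 + 1.03 = 9.67.

9.67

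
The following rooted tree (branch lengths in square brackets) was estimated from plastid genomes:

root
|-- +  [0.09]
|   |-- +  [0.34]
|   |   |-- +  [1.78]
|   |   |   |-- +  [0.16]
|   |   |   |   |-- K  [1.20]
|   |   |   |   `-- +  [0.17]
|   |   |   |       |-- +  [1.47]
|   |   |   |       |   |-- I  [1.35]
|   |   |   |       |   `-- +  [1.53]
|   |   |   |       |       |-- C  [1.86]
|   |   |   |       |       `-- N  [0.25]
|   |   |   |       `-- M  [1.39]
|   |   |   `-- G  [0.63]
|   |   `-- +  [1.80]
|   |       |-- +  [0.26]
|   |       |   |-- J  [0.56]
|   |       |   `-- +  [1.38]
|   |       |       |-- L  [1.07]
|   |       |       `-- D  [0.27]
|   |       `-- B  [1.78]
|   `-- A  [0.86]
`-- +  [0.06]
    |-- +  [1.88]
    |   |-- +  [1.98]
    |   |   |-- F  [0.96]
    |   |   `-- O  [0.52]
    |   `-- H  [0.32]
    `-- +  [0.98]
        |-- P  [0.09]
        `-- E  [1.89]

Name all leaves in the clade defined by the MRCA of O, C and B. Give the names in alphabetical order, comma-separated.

A, B, C, D, E, F, G, H, I, J, K, L, M, N, O, P

Tracing O: it sits inside (F,O).
Tracing C: it sits inside (C,N).
Tracing B: it sits inside ((J,(L,D)),B).
The smallest clade enclosing all 3 is the whole tree (their MRCA is the root), so the answer is all 16 tips in alphabetical order.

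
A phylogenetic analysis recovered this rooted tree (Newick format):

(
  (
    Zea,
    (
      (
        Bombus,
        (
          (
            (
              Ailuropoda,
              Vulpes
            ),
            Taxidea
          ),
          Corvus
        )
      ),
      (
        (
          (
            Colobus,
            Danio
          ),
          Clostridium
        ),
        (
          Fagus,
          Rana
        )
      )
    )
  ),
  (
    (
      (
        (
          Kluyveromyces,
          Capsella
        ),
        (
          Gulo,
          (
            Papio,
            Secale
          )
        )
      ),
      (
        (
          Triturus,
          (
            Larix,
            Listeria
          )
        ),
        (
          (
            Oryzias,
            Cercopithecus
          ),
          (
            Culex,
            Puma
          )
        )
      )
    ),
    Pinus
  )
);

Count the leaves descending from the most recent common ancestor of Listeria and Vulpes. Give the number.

The MRCA of Listeria and Vulpes is the root, so the clade is the entire tree.
That clade contains 24 terminal taxa: Ailuropoda, Bombus, Capsella, Cercopithecus, Clostridium, Colobus, Corvus, Culex, Danio, Fagus, Gulo, Kluyveromyces, Larix, Listeria, Oryzias, Papio, Pinus, Puma, Rana, Secale, Taxidea, Triturus, Vulpes, Zea.

24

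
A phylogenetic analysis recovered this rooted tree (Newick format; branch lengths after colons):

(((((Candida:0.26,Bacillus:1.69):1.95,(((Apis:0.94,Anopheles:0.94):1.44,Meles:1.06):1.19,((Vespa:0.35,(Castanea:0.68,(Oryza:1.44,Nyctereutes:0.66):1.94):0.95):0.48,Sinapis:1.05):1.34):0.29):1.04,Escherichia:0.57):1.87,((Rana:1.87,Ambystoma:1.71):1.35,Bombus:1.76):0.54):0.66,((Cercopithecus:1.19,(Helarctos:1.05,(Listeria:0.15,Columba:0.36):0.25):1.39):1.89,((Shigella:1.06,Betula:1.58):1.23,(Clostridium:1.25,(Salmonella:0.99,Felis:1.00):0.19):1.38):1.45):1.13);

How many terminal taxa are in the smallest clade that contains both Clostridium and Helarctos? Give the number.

9

The MRCA of Clostridium and Helarctos is the node subtending ((Cercopithecus,(Helarctos,(Listeria,Columba))),((Shigella,Betula),(Clostridium,(Salmonella,Felis)))).
That clade contains 9 terminal taxa: Betula, Cercopithecus, Clostridium, Columba, Felis, Helarctos, Listeria, Salmonella, Shigella.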